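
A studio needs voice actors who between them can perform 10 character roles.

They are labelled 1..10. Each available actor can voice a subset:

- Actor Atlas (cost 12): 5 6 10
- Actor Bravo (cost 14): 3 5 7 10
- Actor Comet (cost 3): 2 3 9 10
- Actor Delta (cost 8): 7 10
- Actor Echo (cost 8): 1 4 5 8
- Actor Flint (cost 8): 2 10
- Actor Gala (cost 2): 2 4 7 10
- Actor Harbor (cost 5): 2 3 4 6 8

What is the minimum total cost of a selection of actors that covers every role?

18

Comet, Echo, Gala, Harbor together cover every role (Comet ∪ Echo ∪ Gala ∪ Harbor = {1, 2, 3, 4, 5, 6, 7, 8, 9, 10}); total cost 3 + 8 + 2 + 5 = 18.
No covering selection has total cost below 18.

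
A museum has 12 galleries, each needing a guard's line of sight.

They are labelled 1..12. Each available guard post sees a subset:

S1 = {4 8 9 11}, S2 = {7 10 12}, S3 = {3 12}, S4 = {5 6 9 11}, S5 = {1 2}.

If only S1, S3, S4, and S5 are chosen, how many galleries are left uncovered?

Union of S1, S3, S4, S5 = {1, 2, 3, 4, 5, 6, 8, 9, 11, 12}.
Not covered: 7, 10 — 2 galleries.

2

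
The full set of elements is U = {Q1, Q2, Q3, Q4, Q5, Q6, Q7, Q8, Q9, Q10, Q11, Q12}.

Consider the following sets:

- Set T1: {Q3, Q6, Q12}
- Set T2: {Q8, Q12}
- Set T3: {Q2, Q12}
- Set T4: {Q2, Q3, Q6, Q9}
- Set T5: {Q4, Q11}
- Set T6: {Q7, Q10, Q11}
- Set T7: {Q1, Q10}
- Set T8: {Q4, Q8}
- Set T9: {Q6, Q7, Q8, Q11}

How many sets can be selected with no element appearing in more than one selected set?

T2, T4, T5, T7 are pairwise disjoint (T2={Q8,Q12}; T4={Q2,Q3,Q6,Q9}; T5={Q4,Q11}; T7={Q1,Q10}).
Every remaining set overlaps one of these, and no 5 of the listed sets are pairwise disjoint, so 4 is the maximum.

4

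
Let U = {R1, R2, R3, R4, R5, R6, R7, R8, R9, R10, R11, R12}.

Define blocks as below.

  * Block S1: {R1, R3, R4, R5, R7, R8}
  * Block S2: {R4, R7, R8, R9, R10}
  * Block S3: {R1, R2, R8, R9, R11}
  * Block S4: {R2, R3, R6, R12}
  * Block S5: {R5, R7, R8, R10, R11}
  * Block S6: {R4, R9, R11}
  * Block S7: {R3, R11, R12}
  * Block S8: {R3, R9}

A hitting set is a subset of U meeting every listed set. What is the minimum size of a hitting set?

3

H = {R3, R9, R11} meets every block (each contains at least one member of H), and |H| = 3.
No choice of 2 elements meets every block, so 3 is the minimum.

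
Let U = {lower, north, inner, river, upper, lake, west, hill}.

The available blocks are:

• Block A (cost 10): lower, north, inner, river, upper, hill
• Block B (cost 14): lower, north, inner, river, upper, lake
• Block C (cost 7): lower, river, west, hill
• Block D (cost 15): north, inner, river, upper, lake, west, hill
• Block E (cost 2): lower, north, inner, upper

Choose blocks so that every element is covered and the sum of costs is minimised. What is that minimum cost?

17

D, E together cover every element (D ∪ E = {lower, north, inner, river, upper, lake, west, hill}); total cost 15 + 2 = 17.
The greedy pick E, C, B costs 23; no covering selection beats 17.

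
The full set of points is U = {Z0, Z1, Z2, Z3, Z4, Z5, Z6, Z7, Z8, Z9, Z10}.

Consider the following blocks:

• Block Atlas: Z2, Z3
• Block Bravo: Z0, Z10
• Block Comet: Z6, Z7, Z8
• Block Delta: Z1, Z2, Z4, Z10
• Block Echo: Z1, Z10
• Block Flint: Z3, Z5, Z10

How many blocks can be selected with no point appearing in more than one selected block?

Atlas, Comet, Echo are pairwise disjoint (Atlas={Z2,Z3}; Comet={Z6,Z7,Z8}; Echo={Z1,Z10}).
Every remaining block overlaps one of these, and no 4 of the listed blocks are pairwise disjoint, so 3 is the maximum.

3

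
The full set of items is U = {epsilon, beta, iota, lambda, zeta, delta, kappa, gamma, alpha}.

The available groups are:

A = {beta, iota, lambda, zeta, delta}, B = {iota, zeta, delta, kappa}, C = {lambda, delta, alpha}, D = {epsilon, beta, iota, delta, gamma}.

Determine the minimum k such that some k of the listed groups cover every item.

3

B, C, and D cover everything between them: the union {epsilon, beta, iota, lambda, zeta, delta, kappa, gamma, alpha} is all of U.
Only D contains epsilon, so D is forced; the remaining 4 items need at least 2 more groups (each remaining group adds at most 2) — so at least 3 groups are needed, and 3 is optimal.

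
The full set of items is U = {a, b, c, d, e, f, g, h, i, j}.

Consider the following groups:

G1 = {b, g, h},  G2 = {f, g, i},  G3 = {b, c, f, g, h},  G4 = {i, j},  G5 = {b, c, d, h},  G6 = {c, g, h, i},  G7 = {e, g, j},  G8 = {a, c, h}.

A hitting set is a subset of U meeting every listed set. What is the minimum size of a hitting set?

The 3 items {h, i, j} hit every group.
No choice of 2 items meets every group, so 3 is the minimum.

3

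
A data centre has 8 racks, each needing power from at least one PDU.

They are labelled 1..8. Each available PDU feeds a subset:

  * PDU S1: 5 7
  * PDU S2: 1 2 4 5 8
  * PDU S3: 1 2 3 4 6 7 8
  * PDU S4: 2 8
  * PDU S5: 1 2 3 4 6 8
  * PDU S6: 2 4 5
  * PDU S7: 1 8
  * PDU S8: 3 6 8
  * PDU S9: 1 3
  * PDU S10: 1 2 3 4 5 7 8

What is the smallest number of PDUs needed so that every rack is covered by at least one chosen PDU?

S8 and S10 together: S8 ∪ S10 = {1, 2, 3, 4, 5, 6, 7, 8} — every rack is covered.
No single PDU has all 8 racks (the largest, S3, has 7), so 2 is optimal.

2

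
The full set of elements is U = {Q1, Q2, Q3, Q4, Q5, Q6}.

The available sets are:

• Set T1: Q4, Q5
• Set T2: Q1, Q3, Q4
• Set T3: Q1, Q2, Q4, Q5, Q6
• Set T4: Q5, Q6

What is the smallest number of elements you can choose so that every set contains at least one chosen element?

Take H = {Q1, Q5}. Each listed set contains at least one of these, so H is a hitting set of size 2.
The sets T2, T4 are pairwise disjoint, so any hitting set needs a separate element for each — at least 2. Hence 2 is optimal.

2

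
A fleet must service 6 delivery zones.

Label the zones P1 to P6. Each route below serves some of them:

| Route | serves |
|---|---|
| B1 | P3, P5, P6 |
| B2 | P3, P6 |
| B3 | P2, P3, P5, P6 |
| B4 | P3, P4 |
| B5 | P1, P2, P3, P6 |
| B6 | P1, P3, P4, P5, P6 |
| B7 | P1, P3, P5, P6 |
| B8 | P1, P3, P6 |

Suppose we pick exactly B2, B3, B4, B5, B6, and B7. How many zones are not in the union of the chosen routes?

Union of B2, B3, B4, B5, B6, B7 = {P1, P2, P3, P4, P5, P6} — that's every zone, so 0 are uncovered.

0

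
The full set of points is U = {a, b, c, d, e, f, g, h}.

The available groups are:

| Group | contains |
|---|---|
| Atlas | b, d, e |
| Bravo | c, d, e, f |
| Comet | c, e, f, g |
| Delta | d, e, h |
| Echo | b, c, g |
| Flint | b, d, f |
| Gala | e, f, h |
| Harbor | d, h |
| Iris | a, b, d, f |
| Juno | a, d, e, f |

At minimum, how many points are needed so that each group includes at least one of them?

The 3 points {b, d, f} hit every group.
No choice of 2 points meets every group, so 3 is the minimum.

3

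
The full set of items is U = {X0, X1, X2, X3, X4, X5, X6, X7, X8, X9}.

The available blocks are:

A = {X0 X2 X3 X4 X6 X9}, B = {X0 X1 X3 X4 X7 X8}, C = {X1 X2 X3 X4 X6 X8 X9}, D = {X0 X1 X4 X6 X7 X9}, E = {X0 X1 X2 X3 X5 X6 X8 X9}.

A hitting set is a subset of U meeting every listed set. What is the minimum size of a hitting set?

H = {X0, X1} meets every block (each contains at least one member of H), and |H| = 2.
No single item lies in every block, so at least 2 are needed and 2 is optimal.

2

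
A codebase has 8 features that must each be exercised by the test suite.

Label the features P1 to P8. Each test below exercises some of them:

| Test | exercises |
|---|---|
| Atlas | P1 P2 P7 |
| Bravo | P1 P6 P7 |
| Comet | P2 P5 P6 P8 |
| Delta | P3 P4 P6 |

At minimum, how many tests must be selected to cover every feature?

Bravo and Comet and Delta together: Bravo ∪ Comet ∪ Delta = {P1, P2, P3, P4, P5, P6, P7, P8} — every feature is covered.
Only Delta contains P3, so Delta is forced; the remaining 5 features need at least 2 more tests (each remaining test adds at most 3) — so at least 3 tests are needed, and 3 is optimal.

3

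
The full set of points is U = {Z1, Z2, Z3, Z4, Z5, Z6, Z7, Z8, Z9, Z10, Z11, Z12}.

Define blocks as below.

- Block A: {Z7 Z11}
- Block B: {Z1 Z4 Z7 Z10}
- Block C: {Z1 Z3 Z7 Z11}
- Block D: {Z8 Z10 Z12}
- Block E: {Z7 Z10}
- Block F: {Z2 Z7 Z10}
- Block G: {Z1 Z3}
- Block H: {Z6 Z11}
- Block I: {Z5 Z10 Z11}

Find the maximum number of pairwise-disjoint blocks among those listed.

D, G, H are pairwise disjoint (D={Z8,Z10,Z12}; G={Z1,Z3}; H={Z6,Z11}).
Every remaining block overlaps one of these, and no 4 of the listed blocks are pairwise disjoint, so 3 is the maximum.

3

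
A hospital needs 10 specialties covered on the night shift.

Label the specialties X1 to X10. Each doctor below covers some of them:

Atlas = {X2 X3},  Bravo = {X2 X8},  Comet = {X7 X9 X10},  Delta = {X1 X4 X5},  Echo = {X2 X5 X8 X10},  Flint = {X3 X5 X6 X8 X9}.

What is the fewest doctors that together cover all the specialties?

Take {Comet, Delta, Echo, Flint}. Their union is {X1, X2, X3, X4, X5, X6, X7, X8, X9, X10}, which is all 10 specialties.
Only Flint contains X6, so Flint is forced; the remaining 5 specialties need at least 3 more doctors (each remaining doctor adds at most 2) — so at least 4 doctors are needed, and 4 is optimal.

4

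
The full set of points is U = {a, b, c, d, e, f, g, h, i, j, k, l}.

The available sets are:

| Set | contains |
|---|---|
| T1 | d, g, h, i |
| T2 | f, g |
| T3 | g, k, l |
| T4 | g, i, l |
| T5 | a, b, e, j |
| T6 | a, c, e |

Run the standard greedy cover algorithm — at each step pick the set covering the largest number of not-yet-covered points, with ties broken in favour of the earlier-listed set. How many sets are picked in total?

5

Greedy: pick T1 (covers 4 new) → pick T5 (covers 4 new) → pick T3 (covers 2 new) → pick T2 (covers 1 new) → pick T6 (covers 1 new). Total picks: 5.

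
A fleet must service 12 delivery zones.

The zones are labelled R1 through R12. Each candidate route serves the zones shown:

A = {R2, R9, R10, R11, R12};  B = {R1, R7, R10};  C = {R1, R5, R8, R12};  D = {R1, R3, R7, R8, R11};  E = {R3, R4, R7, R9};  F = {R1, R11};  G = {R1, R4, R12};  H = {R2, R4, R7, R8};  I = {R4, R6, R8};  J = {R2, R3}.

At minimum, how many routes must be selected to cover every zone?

4

Take {A, C, E, I}. Their union is {R1, R2, R3, R4, R5, R6, R7, R8, R9, R10, R11, R12}, which is all 12 zones.
No 3 of the 10 routes cover everything (all 120 combinations miss at least one zone), so 4 is optimal.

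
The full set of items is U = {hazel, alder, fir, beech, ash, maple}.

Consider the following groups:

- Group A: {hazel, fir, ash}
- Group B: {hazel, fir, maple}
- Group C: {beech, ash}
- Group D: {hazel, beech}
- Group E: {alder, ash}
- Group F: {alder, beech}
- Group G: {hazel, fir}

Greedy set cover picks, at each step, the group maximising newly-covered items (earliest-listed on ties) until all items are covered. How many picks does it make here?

Greedy: pick A (covers 3 new) → pick F (covers 2 new) → pick B (covers 1 new). Total picks: 3.

3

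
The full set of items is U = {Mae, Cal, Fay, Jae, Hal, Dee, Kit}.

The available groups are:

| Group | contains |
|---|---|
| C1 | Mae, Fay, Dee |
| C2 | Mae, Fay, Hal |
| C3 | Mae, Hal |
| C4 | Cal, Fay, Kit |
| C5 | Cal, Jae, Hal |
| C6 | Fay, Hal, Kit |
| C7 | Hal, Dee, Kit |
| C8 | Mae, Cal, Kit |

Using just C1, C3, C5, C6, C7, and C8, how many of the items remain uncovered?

0

Union of C1, C3, C5, C6, C7, C8 = {Mae, Cal, Fay, Jae, Hal, Dee, Kit} — that's every item, so 0 are uncovered.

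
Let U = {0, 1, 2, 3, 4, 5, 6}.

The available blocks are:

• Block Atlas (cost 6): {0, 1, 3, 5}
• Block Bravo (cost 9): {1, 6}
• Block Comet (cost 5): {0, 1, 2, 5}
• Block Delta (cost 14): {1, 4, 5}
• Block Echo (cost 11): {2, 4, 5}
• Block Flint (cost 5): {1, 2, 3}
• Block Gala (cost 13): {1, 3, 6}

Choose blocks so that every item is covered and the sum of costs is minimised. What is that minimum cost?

Atlas, Bravo, Echo together cover every item (Atlas ∪ Bravo ∪ Echo = {0, 1, 2, 3, 4, 5, 6}); total cost 6 + 9 + 11 = 26.
The greedy pick Comet, Flint, Bravo, Echo costs 30; no covering selection beats 26.

26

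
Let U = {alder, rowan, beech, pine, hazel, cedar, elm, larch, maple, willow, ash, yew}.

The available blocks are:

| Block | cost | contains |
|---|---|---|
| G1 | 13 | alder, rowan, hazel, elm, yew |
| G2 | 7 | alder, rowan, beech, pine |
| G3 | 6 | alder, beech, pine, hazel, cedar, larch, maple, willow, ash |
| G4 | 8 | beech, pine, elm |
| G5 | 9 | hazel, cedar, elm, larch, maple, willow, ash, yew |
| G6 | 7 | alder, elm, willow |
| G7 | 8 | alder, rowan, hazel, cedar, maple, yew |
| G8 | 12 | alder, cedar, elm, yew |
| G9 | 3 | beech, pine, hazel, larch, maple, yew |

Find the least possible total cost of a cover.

G2, G5 together cover every point (G2 ∪ G5 = {alder, rowan, beech, pine, hazel, cedar, elm, larch, maple, willow, ash, yew}); total cost 7 + 9 = 16.
The greedy pick G9, G3, G1 costs 22; no covering selection beats 16.

16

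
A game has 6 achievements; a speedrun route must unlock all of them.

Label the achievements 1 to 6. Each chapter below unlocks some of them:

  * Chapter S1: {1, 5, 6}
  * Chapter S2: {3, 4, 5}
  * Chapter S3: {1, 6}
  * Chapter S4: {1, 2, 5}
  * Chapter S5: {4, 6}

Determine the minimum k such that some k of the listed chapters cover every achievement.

3

S1 and S2 and S4 together: S1 ∪ S2 ∪ S4 = {1, 2, 3, 4, 5, 6} — every achievement is covered.
Only S4 contains 2, so S4 is forced; the remaining 3 achievements need at least 2 more chapters (each remaining chapter adds at most 2) — so at least 3 chapters are needed, and 3 is optimal.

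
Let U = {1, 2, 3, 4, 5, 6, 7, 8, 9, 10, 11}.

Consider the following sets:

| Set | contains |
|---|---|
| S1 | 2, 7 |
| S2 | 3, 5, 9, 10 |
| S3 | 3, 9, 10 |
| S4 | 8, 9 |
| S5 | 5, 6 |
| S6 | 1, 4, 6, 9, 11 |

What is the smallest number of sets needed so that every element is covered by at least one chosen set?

4

S1, S2, S4, and S6 cover everything between them: the union {1, 2, 3, 4, 5, 6, 7, 8, 9, 10, 11} is all of U.
Only S4 contains 8, so S4 is forced; the remaining 9 elements need at least 3 more sets (each remaining set adds at most 4) — so at least 4 sets are needed, and 4 is optimal.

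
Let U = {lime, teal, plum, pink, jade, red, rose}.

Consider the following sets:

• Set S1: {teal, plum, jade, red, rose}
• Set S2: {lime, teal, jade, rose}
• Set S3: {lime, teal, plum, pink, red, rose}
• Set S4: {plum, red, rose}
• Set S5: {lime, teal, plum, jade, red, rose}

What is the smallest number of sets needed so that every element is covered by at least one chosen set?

S1 and S3 together: S1 ∪ S3 = {lime, teal, plum, pink, jade, red, rose} — every element is covered.
No single set has all 7 elements (the largest, S3, has 6), so 2 is optimal.

2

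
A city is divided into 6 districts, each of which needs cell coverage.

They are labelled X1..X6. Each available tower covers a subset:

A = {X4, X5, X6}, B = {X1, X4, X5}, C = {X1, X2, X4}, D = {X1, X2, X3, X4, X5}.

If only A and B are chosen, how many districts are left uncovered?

Union of A, B = {X1, X4, X5, X6}.
Not covered: X2, X3 — 2 districts.

2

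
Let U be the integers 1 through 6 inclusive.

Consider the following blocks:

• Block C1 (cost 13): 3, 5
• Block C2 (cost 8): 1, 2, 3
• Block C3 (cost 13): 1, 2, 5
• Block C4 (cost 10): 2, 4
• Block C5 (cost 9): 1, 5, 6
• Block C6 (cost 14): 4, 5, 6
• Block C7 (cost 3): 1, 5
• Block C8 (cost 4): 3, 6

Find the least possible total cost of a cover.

17

C4, C7, C8 together cover every element (C4 ∪ C7 ∪ C8 = {1, 2, 3, 4, 5, 6}); total cost 10 + 3 + 4 = 17.
No covering selection has total cost below 17.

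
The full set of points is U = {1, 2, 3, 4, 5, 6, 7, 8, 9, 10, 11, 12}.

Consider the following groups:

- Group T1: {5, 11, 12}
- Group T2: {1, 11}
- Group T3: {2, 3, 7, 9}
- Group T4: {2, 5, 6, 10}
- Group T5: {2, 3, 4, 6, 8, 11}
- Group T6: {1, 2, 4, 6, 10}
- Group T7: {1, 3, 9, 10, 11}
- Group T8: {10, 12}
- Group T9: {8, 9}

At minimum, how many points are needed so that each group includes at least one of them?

H = {9, 10, 11} meets every group (each contains at least one member of H), and |H| = 3.
The groups T2, T4, T9 are pairwise disjoint, so any hitting set needs a separate point for each — at least 3. Hence 3 is optimal.

3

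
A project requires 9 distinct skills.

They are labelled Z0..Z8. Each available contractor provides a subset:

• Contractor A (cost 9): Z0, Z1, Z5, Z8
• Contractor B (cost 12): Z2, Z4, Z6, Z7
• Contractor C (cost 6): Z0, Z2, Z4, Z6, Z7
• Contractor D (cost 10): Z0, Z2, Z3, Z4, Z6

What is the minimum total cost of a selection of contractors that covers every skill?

A, C, D together cover every skill (A ∪ C ∪ D = {Z0, Z1, Z2, Z3, Z4, Z5, Z6, Z7, Z8}); total cost 9 + 6 + 10 = 25.
No covering selection has total cost below 25.

25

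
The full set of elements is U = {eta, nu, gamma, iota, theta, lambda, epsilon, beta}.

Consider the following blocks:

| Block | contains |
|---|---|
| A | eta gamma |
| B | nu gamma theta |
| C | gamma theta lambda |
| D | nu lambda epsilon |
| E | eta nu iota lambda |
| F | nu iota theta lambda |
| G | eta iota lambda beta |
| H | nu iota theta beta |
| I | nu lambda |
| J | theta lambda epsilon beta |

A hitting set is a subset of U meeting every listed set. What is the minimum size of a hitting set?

3

Take T = {nu, gamma, lambda}. Each listed block contains at least one of these, so T is a hitting set of size 3.
No choice of 2 elements meets every block, so 3 is the minimum.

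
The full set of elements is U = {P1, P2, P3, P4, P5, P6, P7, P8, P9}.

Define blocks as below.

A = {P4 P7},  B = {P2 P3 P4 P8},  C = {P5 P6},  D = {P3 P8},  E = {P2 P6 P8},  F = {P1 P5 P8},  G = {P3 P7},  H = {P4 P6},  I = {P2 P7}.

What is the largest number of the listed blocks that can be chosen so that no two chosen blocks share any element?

3

F, G, H are pairwise disjoint (F={P1,P5,P8}; G={P3,P7}; H={P4,P6}).
Every remaining block overlaps one of these, and no 4 of the listed blocks are pairwise disjoint, so 3 is the maximum.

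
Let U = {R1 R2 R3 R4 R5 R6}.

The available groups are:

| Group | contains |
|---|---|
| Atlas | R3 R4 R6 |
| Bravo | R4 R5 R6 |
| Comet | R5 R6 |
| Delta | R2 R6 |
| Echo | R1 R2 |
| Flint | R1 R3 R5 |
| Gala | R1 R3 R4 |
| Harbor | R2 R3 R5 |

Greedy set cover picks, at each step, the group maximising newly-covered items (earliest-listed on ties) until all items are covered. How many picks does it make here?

Greedy: pick Atlas (covers 3 new) → pick Echo (covers 2 new) → pick Bravo (covers 1 new). Total picks: 3.

3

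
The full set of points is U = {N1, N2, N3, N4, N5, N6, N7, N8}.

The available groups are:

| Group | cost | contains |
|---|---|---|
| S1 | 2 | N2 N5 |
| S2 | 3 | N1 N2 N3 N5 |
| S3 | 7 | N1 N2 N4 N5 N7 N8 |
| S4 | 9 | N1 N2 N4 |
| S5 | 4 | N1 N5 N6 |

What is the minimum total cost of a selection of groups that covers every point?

14

S2, S3, S5 together cover every point (S2 ∪ S3 ∪ S5 = {N1, N2, N3, N4, N5, N6, N7, N8}); total cost 3 + 7 + 4 = 14.
No covering selection has total cost below 14.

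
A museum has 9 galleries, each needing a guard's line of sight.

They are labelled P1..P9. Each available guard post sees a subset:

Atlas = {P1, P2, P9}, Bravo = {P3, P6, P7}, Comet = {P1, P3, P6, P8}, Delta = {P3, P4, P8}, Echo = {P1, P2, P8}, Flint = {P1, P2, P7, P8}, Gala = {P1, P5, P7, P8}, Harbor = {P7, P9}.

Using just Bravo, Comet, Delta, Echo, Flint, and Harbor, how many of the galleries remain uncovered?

Union of Bravo, Comet, Delta, Echo, Flint, Harbor = {P1, P2, P3, P4, P6, P7, P8, P9}.
Not covered: P5 — 1 gallery.

1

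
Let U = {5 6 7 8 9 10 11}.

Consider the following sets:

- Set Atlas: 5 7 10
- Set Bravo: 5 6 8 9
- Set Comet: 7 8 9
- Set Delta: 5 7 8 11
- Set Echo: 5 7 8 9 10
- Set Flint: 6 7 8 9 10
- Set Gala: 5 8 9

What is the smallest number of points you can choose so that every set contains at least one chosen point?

H = {8, 10} meets every set (each contains at least one member of H), and |H| = 2.
No single point lies in every set, so at least 2 are needed and 2 is optimal.

2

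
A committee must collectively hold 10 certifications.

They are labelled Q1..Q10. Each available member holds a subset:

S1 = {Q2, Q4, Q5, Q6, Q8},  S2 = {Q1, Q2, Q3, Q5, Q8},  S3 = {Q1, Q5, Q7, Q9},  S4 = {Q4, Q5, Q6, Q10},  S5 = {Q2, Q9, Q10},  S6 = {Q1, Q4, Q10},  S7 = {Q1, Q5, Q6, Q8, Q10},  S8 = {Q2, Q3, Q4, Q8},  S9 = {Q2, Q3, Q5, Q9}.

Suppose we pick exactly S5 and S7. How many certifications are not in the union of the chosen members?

3

Union of S5, S7 = {Q1, Q2, Q5, Q6, Q8, Q9, Q10}.
Not covered: Q3, Q4, Q7 — 3 certifications.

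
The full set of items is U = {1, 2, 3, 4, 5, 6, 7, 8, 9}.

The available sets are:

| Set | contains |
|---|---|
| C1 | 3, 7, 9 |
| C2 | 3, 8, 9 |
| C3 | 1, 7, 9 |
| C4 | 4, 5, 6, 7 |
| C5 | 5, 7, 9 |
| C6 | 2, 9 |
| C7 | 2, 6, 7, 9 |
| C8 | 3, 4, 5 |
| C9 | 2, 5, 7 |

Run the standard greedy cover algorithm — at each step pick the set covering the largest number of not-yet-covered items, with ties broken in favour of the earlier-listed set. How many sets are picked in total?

4

Greedy: pick C4 (covers 4 new) → pick C2 (covers 3 new) → pick C3 (covers 1 new) → pick C6 (covers 1 new). Total picks: 4.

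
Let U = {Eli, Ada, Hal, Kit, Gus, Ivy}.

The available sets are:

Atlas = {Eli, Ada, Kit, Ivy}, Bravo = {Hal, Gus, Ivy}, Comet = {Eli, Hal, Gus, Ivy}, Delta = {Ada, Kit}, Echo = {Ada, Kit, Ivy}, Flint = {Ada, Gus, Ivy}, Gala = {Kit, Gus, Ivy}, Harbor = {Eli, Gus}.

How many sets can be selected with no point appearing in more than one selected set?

Delta, Harbor are pairwise disjoint (Delta={Ada,Kit}; Harbor={Eli,Gus}).
Every remaining set overlaps one of these, and no 3 of the listed sets are pairwise disjoint, so 2 is the maximum.

2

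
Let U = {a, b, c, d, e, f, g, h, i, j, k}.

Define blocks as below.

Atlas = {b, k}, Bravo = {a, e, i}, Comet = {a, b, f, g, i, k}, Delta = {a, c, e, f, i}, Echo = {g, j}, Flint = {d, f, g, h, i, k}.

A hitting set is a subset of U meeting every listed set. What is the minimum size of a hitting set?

3

T = {a, j, k} meets every block (each contains at least one member of T), and |T| = 3.
The blocks Atlas, Bravo, Echo are pairwise disjoint, so any hitting set needs a separate item for each — at least 3. Hence 3 is optimal.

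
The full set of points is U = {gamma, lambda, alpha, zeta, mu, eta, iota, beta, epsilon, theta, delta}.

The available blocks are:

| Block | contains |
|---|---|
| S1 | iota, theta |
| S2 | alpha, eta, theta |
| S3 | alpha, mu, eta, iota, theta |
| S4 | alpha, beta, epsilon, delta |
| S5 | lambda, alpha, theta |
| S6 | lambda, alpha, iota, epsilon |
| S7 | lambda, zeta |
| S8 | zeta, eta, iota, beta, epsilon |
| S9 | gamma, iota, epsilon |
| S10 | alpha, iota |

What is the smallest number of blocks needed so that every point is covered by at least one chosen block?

4

S3, S4, S7, and S9 cover everything between them: the union {gamma, lambda, alpha, zeta, mu, eta, iota, beta, epsilon, theta, delta} is all of U.
No 3 of the 10 blocks cover everything (all 120 combinations miss at least one point), so 4 is optimal.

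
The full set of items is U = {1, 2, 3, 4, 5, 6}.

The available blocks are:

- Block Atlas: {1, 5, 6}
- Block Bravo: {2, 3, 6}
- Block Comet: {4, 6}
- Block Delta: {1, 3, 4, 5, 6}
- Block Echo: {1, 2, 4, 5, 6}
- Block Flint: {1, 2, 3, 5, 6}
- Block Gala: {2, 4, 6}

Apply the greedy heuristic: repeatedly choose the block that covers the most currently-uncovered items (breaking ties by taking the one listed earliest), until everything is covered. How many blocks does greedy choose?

Greedy: pick Delta (covers 5 new) → pick Bravo (covers 1 new). Total picks: 2.

2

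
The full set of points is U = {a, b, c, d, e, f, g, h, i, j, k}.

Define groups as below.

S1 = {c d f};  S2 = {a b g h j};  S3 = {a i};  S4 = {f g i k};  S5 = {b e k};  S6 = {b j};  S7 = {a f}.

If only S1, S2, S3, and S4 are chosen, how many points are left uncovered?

Union of S1, S2, S3, S4 = {a, b, c, d, f, g, h, i, j, k}.
Not covered: e — 1 point.

1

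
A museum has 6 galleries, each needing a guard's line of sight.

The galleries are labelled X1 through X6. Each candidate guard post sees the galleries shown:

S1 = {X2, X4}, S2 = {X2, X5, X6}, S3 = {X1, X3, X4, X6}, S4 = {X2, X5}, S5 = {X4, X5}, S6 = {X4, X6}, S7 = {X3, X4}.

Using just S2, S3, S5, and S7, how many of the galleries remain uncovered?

0

Union of S2, S3, S5, S7 = {X1, X2, X3, X4, X5, X6} — that's every gallery, so 0 are uncovered.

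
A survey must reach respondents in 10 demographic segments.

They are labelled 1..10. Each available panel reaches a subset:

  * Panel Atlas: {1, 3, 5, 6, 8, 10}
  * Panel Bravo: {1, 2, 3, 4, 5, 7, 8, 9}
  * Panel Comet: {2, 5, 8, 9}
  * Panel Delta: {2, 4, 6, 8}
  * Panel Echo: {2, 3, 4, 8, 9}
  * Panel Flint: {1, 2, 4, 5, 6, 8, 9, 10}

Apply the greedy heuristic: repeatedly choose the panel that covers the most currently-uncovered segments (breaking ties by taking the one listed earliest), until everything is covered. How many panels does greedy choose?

2

Greedy: pick Bravo (covers 8 new) → pick Atlas (covers 2 new). Total picks: 2.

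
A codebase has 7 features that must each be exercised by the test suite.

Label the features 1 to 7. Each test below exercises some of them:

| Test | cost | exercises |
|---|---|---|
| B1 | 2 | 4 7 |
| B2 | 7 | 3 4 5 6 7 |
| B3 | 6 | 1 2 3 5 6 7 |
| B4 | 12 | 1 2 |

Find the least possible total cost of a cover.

B1, B3 together cover every feature (B1 ∪ B3 = {1, 2, 3, 4, 5, 6, 7}); total cost 2 + 6 = 8.
No covering selection has total cost below 8.

8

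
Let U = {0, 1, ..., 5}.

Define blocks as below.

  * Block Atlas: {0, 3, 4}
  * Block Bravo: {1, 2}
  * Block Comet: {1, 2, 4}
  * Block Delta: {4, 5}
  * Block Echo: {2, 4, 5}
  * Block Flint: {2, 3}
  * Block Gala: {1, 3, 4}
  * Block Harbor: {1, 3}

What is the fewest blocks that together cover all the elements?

Atlas, Echo, and Gala cover everything between them: the union {0, 1, 2, 3, 4, 5} is all of U.
Only Atlas contains 0, so Atlas is forced; the remaining 3 elements need at least 2 more blocks (each remaining block adds at most 2) — so at least 3 blocks are needed, and 3 is optimal.

3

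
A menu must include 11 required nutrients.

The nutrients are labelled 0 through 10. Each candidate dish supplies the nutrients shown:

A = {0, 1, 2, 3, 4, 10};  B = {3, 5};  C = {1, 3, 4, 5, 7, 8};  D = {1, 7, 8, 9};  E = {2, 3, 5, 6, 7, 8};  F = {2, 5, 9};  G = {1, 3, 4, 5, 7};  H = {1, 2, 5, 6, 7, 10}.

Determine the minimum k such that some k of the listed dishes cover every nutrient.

3

A and D and E together: A ∪ D ∪ E = {0, 1, 2, 3, 4, 5, 6, 7, 8, 9, 10} — every nutrient is covered.
Only A contains 0, so A is forced; the remaining 5 nutrients need at least 2 more dishes (each remaining dish adds at most 4) — so at least 3 dishes are needed, and 3 is optimal.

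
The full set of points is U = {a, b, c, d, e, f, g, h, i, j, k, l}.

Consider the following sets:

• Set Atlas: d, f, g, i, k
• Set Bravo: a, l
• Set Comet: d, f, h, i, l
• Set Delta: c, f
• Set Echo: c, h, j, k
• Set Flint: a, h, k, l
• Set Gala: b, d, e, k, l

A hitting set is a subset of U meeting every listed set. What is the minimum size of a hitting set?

3

T = {c, f, l} meets every set (each contains at least one member of T), and |T| = 3.
No choice of 2 points meets every set, so 3 is the minimum.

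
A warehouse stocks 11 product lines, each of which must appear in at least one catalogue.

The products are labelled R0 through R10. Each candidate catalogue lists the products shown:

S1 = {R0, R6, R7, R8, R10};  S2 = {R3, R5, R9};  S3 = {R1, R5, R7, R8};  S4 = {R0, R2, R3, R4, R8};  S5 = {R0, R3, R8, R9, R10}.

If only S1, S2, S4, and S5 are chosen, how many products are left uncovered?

1

Union of S1, S2, S4, S5 = {R0, R2, R3, R4, R5, R6, R7, R8, R9, R10}.
Not covered: R1 — 1 product.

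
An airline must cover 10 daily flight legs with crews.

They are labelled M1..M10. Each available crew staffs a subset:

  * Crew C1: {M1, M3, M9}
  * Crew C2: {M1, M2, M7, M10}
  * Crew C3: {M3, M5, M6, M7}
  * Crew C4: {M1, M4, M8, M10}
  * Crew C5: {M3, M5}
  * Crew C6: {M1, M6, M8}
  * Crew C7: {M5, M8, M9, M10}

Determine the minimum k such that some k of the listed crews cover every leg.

4

C2 and C3 and C4 and C7 together: C2 ∪ C3 ∪ C4 ∪ C7 = {M1, M2, M3, M4, M5, M6, M7, M8, M9, M10} — every leg is covered.
No 3 of the 7 crews cover everything (all 35 combinations miss at least one leg), so 4 is optimal.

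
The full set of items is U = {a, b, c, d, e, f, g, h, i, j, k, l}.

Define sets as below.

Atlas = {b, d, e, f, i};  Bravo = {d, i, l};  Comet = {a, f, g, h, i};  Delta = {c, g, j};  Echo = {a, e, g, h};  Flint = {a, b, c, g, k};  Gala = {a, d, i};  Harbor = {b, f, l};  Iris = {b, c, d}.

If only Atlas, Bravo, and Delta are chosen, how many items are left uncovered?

Union of Atlas, Bravo, Delta = {b, c, d, e, f, g, i, j, l}.
Not covered: a, h, k — 3 items.

3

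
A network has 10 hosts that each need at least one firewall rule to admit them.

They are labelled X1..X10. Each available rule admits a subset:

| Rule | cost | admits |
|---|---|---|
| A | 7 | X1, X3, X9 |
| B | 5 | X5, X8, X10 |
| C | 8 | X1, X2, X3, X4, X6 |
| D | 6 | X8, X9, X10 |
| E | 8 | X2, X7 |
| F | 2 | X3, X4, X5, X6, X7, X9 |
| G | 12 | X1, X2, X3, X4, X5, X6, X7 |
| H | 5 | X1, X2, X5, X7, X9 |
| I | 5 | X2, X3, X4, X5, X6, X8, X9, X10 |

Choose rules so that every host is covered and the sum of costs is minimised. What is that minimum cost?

10

H, I together cover every host (H ∪ I = {X1, X2, X3, X4, X5, X6, X7, X8, X9, X10}); total cost 5 + 5 = 10.
The greedy pick F, I, H costs 12; no covering selection beats 10.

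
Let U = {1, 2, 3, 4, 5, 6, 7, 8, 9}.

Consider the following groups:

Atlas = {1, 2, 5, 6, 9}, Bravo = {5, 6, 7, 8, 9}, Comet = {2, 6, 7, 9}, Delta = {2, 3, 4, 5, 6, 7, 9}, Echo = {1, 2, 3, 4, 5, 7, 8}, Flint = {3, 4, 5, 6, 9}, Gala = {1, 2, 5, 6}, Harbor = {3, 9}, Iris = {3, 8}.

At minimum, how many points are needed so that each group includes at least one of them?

2

Take H = {3, 6}. Each listed group contains at least one of these, so H is a hitting set of size 2.
The groups Atlas, Iris are pairwise disjoint, so any hitting set needs a separate point for each — at least 2. Hence 2 is optimal.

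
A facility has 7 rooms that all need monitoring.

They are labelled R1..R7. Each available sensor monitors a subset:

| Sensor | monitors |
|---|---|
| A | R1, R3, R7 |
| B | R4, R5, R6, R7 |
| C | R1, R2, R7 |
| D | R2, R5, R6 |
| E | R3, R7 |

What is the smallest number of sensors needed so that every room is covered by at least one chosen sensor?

3

Take {A, B, C}. Their union is {R1, R2, R3, R4, R5, R6, R7}, which is all 7 rooms.
Only B contains R4, so B is forced; the remaining 3 rooms need at least 2 more sensors (each remaining sensor adds at most 2) — so at least 3 sensors are needed, and 3 is optimal.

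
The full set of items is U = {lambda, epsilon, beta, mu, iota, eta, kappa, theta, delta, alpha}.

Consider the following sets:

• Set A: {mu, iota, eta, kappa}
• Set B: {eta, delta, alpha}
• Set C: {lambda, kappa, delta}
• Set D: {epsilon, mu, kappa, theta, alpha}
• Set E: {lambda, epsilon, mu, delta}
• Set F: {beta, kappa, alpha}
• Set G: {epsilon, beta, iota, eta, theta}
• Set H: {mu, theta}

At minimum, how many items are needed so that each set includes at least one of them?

Take T = {mu, eta, kappa}. Each listed set contains at least one of these, so T is a hitting set of size 3.
No choice of 2 items meets every set, so 3 is the minimum.

3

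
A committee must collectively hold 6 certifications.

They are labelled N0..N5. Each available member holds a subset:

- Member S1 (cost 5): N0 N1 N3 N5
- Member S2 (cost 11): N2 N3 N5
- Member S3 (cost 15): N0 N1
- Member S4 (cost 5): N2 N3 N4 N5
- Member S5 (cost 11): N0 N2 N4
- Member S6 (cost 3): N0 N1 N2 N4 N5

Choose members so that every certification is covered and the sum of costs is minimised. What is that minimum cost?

8

S4, S6 together cover every certification (S4 ∪ S6 = {N0, N1, N2, N3, N4, N5}); total cost 5 + 3 = 8.
No covering selection has total cost below 8.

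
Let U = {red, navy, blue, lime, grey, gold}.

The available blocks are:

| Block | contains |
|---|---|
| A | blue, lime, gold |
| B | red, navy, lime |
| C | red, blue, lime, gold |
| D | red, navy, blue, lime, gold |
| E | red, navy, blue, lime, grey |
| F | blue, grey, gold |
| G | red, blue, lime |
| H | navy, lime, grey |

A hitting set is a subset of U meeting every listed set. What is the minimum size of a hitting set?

2

T = {lime, grey} meets every block (each contains at least one member of T), and |T| = 2.
The blocks B, F are pairwise disjoint, so any hitting set needs a separate element for each — at least 2. Hence 2 is optimal.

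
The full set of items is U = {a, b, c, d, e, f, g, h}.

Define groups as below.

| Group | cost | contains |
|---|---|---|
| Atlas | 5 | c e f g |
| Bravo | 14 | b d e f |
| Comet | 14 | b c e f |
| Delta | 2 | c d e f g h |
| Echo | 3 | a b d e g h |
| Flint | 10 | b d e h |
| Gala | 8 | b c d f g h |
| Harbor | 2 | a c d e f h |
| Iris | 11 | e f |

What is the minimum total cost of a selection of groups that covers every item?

Echo, Harbor together cover every item (Echo ∪ Harbor = {a, b, c, d, e, f, g, h}); total cost 3 + 2 = 5.
No covering selection has total cost below 5.

5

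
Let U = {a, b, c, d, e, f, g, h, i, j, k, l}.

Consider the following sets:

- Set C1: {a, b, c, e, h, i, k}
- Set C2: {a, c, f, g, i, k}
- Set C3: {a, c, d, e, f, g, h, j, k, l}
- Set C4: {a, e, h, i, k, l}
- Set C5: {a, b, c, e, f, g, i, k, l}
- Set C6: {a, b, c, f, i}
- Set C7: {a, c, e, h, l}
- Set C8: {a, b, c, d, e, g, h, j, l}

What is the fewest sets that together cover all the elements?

2

C3 and C6 together: C3 ∪ C6 = {a, b, c, d, e, f, g, h, i, j, k, l} — every element is covered.
No single set has all 12 elements (the largest, C3, has 10), so 2 is optimal.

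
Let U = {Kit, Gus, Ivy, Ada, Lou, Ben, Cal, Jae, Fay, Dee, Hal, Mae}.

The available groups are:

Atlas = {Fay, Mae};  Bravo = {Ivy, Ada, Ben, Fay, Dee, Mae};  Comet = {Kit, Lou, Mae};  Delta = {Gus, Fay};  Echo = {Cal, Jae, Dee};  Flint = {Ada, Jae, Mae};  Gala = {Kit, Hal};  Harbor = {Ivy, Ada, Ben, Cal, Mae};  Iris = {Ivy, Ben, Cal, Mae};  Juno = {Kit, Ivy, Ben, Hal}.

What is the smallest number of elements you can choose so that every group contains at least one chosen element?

H = {Kit, Cal, Jae, Fay} meets every group (each contains at least one member of H), and |H| = 4.
No choice of 3 elements meets every group, so 4 is the minimum.

4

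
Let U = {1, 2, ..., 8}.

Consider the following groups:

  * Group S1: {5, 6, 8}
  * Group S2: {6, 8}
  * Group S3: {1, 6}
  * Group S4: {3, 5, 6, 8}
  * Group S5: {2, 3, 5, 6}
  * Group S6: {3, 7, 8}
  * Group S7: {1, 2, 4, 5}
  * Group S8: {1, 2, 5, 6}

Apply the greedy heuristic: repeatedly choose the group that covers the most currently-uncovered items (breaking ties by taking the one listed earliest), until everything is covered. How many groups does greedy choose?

Greedy: pick S4 (covers 4 new) → pick S7 (covers 3 new) → pick S6 (covers 1 new). Total picks: 3.

3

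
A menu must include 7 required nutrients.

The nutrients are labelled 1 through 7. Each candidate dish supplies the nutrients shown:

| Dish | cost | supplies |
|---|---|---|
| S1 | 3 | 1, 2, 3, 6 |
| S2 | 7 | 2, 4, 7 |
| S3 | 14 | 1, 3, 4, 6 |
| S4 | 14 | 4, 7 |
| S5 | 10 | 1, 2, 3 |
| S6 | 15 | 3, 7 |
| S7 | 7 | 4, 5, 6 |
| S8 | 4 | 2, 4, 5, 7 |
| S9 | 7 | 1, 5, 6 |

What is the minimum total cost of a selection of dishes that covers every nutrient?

S1, S8 together cover every nutrient (S1 ∪ S8 = {1, 2, 3, 4, 5, 6, 7}); total cost 3 + 4 = 7.
No covering selection has total cost below 7.

7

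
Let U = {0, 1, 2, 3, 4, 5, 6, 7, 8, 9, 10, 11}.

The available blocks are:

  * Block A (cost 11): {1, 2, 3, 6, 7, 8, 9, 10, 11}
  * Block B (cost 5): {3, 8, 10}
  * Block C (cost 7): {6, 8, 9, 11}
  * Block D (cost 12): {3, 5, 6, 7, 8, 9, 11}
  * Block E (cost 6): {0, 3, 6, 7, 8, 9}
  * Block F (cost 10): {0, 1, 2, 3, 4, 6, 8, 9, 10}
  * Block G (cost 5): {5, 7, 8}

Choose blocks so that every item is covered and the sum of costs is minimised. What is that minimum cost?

22

D, F together cover every item (D ∪ F = {0, 1, 2, 3, 4, 5, 6, 7, 8, 9, 10, 11}); total cost 12 + 10 = 22.
The greedy pick E, F, G, C costs 28; no covering selection beats 22.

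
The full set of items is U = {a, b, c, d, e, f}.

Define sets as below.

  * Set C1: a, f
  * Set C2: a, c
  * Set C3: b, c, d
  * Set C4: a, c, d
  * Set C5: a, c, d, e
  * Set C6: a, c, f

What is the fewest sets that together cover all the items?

3

Take {C3, C5, C6}. Their union is {a, b, c, d, e, f}, which is all 6 items.
Only C3 contains b, so C3 is forced; the remaining 3 items need at least 2 more sets (each remaining set adds at most 2) — so at least 3 sets are needed, and 3 is optimal.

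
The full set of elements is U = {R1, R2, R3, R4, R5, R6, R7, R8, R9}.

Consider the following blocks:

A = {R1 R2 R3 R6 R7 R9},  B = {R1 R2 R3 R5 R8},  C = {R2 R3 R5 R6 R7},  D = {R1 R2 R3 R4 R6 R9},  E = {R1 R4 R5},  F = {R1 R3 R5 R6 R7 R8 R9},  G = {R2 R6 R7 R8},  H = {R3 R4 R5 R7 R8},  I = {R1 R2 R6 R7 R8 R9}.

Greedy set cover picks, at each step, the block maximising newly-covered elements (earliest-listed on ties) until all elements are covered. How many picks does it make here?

Greedy: pick F (covers 7 new) → pick D (covers 2 new). Total picks: 2.

2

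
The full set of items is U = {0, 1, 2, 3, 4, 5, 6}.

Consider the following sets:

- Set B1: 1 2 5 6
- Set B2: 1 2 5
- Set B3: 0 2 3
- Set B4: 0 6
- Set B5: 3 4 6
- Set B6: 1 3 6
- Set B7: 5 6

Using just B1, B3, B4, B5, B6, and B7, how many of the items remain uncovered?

0

Union of B1, B3, B4, B5, B6, B7 = {0, 1, 2, 3, 4, 5, 6} — that's every item, so 0 are uncovered.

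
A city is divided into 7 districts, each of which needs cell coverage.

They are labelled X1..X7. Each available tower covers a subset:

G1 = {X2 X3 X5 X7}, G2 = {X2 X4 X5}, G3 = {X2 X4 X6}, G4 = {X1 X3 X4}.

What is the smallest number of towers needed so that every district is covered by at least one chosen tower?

3

G1 and G3 and G4 together: G1 ∪ G3 ∪ G4 = {X1, X2, X3, X4, X5, X6, X7} — every district is covered.
Only G4 contains X1, so G4 is forced; the remaining 4 districts need at least 2 more towers (each remaining tower adds at most 3) — so at least 3 towers are needed, and 3 is optimal.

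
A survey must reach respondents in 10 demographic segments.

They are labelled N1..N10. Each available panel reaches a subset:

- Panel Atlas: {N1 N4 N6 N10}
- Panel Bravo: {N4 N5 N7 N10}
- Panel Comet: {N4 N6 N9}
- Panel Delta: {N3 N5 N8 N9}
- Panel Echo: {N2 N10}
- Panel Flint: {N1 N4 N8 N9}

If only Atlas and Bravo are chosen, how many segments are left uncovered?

4

Union of Atlas, Bravo = {N1, N4, N5, N6, N7, N10}.
Not covered: N2, N3, N8, N9 — 4 segments.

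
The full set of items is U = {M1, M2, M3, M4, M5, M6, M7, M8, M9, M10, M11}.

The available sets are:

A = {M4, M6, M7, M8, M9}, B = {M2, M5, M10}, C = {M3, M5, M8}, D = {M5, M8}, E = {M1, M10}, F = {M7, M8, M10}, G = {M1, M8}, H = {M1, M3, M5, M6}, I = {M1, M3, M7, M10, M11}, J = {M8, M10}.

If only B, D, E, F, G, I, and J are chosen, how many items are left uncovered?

3

Union of B, D, E, F, G, I, J = {M1, M2, M3, M5, M7, M8, M10, M11}.
Not covered: M4, M6, M9 — 3 items.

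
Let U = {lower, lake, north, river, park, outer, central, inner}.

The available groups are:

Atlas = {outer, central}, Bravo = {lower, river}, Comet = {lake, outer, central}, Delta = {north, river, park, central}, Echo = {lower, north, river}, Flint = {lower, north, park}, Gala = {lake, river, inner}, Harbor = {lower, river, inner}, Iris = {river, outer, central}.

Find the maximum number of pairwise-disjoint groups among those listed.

Atlas, Flint, Gala are pairwise disjoint (Atlas={outer,central}; Flint={lower,north,park}; Gala={lake,river,inner}).
Every remaining group overlaps one of these, and no 4 of the listed groups are pairwise disjoint, so 3 is the maximum.

3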